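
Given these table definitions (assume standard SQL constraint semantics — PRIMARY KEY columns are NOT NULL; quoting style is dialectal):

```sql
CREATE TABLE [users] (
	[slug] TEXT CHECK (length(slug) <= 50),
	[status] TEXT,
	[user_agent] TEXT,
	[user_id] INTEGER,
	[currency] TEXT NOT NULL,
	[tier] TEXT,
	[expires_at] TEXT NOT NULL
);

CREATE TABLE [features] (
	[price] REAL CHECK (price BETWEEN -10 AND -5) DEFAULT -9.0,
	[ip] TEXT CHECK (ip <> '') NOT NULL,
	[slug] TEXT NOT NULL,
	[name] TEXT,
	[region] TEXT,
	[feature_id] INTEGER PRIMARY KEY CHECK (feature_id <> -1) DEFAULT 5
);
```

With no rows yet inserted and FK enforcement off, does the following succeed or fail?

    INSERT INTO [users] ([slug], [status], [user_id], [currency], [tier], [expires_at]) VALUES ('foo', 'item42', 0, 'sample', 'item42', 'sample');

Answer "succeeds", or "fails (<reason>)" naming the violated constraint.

succeeds

NOT NULL columns: currency is supplied; expires_at is supplied.
CHECK constraints: 'foo' satisfies (length(slug) <= 50).
No constraint is violated.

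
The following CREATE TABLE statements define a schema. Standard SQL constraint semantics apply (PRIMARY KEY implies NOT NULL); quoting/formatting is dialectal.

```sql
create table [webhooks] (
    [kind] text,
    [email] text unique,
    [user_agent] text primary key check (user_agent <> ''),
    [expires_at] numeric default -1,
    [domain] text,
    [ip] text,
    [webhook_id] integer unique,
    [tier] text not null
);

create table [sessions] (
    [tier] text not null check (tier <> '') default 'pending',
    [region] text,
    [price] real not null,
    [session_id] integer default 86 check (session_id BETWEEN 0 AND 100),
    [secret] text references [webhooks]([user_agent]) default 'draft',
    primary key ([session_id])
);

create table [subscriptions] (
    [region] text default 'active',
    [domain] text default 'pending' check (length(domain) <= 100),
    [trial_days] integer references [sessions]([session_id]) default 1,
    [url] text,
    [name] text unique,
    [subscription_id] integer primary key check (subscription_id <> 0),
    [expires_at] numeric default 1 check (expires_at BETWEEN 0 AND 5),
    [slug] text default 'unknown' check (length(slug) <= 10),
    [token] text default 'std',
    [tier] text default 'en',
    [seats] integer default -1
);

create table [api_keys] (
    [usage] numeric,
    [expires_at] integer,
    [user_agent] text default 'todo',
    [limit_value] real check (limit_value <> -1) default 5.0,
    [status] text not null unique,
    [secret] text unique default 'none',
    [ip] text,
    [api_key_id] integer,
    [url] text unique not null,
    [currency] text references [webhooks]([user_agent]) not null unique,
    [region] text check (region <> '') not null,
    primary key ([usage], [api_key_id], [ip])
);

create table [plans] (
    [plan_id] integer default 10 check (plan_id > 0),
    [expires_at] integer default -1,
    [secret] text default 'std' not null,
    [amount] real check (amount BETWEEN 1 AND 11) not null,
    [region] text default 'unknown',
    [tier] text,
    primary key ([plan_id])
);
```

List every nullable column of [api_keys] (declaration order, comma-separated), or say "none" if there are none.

expires_at, user_agent, limit_value, secret

- usage: part of the PRIMARY KEY, which implies NOT NULL → not nullable.
- expires_at: no NOT NULL constraint applies → nullable.
- user_agent: DEFAULT only fills an omitted column; an explicit NULL is still allowed → nullable.
- limit_value: CHECK does not forbid NULL (a CHECK constraint passes when its expression is NULL) → nullable.
- status: declared NOT NULL → not nullable.
- secret: UNIQUE does not imply NOT NULL → nullable.
- ip: part of the PRIMARY KEY, which implies NOT NULL → not nullable.
- api_key_id: part of the PRIMARY KEY, which implies NOT NULL → not nullable.
- url: declared NOT NULL → not nullable.
- currency: declared NOT NULL → not nullable.
- region: declared NOT NULL → not nullable.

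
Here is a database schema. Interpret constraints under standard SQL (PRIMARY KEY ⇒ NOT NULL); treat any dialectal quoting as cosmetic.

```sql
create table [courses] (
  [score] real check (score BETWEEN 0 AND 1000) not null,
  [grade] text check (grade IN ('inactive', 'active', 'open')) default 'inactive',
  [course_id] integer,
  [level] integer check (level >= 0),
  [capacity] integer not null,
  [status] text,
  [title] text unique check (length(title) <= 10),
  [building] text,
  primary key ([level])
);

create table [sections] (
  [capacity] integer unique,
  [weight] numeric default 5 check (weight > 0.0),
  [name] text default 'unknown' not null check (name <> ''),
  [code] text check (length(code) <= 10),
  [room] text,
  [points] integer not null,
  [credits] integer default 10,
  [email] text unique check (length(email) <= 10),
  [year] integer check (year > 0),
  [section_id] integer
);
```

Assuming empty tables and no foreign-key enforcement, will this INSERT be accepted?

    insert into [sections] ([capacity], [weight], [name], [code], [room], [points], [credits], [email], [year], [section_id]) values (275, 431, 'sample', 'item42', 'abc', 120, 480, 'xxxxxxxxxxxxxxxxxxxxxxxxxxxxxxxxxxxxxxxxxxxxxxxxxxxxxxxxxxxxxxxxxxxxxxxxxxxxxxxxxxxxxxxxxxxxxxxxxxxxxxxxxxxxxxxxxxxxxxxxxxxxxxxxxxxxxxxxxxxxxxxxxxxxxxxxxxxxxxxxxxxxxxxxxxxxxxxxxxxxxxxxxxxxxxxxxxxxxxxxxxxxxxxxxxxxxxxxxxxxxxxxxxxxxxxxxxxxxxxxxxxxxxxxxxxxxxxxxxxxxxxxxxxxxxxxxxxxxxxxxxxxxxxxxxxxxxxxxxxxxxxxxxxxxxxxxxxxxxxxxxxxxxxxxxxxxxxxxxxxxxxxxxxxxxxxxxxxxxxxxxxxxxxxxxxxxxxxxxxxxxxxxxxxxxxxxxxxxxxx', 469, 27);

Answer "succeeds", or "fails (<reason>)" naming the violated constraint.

fails (CHECK on email)

The value 'xxxxxxxxxxxxxxxxxxxxxxxxxxxxxxxxxxxxxxxxxxxxxxxxxxxxxxxxxxxxxxxxxxxxxxxxxxxxxxxxxxxxxxxxxxxxxxxxxxxxxxxxxxxxxxxxxxxxxxxxxxxxxxxxxxxxxxxxxxxxxxxxxxxxxxxxxxxxxxxxxxxxxxxxxxxxxxxxxxxxxxxxxxxxxxxxxxxxxxxxxxxxxxxxxxxxxxxxxxxxxxxxxxxxxxxxxxxxxxxxxxxxxxxxxxxxxxxxxxxxxxxxxxxxxxxxxxxxxxxxxxxxxxxxxxxxxxxxxxxxxxxxxxxxxxxxxxxxxxxxxxxxxxxxxxxxxxxxxxxxxxxxxxxxxxxxxxxxxxxxxxxxxxxxxxxxxxxxxxxxxxxxxxxxxxxxxxxxxxxx' for email violates CHECK (length(email) <= 10).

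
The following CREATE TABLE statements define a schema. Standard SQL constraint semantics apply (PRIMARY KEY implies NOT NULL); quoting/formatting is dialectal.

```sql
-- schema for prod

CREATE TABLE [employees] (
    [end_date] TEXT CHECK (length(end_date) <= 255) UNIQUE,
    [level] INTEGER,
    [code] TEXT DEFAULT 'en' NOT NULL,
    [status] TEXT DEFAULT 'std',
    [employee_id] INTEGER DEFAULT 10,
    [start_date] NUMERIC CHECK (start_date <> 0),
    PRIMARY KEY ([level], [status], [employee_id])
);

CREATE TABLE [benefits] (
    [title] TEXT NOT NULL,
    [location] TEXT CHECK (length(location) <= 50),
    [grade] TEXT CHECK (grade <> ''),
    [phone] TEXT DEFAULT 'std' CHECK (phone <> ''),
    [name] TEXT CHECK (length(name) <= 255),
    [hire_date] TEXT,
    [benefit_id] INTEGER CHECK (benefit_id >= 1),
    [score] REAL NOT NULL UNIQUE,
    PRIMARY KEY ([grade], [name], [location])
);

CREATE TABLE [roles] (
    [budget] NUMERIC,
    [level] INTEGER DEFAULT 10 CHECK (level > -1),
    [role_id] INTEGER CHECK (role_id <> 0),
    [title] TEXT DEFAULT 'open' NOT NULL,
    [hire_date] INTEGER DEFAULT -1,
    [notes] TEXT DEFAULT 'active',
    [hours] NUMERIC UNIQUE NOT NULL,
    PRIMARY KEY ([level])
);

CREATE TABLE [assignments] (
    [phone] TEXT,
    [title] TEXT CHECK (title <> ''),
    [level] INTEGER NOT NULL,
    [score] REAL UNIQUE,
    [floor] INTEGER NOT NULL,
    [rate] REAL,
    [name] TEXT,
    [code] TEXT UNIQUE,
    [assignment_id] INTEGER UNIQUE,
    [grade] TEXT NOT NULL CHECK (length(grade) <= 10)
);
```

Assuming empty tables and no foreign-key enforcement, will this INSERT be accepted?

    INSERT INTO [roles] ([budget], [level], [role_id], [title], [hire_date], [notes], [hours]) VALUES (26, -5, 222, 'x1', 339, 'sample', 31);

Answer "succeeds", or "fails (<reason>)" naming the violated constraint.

fails (CHECK on level)

The value -5 for level violates CHECK (level > -1).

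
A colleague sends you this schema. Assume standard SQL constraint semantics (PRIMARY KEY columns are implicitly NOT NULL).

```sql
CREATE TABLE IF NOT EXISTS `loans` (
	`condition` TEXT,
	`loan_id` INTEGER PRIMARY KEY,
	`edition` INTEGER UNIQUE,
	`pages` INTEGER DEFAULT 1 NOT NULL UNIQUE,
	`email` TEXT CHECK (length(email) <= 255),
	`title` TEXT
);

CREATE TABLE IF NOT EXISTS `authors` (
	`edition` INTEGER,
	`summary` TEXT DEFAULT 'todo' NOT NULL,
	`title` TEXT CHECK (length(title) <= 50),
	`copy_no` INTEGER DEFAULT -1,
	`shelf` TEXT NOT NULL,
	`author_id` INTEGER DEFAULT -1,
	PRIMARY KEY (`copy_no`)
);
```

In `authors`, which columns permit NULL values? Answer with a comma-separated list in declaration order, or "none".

edition, title, author_id

- edition: no NOT NULL constraint applies → nullable.
- summary: declared NOT NULL → not nullable.
- title: CHECK does not forbid NULL (a CHECK constraint passes when its expression is NULL) → nullable.
- copy_no: part of the PRIMARY KEY, which implies NOT NULL → not nullable.
- shelf: declared NOT NULL → not nullable.
- author_id: DEFAULT only fills an omitted column; an explicit NULL is still allowed → nullable.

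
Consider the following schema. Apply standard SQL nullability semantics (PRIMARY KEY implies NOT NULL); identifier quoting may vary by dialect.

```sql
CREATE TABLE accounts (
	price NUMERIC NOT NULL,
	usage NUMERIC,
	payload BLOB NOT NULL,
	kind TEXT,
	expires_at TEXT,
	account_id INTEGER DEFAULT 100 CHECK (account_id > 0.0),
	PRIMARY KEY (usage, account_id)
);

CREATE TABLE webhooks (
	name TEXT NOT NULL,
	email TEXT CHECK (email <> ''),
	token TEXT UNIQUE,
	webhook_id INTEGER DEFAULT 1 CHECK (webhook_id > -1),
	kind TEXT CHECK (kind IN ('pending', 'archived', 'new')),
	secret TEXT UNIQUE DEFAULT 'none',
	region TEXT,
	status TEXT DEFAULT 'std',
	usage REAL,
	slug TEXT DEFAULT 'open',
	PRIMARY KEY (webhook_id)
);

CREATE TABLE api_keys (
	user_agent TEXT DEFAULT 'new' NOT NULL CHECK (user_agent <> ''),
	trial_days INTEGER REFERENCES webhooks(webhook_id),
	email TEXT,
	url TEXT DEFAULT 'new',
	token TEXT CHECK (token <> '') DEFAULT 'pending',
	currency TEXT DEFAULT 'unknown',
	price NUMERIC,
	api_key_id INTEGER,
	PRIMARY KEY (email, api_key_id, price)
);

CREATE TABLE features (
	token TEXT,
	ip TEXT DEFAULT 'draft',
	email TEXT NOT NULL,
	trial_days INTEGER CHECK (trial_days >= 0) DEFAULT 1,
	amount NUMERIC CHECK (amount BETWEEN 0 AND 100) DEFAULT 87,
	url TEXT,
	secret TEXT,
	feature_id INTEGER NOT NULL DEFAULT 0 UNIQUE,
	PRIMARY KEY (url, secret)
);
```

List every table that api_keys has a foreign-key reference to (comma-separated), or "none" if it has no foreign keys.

- trial_days REFERENCES webhooks(webhook_id).

webhooks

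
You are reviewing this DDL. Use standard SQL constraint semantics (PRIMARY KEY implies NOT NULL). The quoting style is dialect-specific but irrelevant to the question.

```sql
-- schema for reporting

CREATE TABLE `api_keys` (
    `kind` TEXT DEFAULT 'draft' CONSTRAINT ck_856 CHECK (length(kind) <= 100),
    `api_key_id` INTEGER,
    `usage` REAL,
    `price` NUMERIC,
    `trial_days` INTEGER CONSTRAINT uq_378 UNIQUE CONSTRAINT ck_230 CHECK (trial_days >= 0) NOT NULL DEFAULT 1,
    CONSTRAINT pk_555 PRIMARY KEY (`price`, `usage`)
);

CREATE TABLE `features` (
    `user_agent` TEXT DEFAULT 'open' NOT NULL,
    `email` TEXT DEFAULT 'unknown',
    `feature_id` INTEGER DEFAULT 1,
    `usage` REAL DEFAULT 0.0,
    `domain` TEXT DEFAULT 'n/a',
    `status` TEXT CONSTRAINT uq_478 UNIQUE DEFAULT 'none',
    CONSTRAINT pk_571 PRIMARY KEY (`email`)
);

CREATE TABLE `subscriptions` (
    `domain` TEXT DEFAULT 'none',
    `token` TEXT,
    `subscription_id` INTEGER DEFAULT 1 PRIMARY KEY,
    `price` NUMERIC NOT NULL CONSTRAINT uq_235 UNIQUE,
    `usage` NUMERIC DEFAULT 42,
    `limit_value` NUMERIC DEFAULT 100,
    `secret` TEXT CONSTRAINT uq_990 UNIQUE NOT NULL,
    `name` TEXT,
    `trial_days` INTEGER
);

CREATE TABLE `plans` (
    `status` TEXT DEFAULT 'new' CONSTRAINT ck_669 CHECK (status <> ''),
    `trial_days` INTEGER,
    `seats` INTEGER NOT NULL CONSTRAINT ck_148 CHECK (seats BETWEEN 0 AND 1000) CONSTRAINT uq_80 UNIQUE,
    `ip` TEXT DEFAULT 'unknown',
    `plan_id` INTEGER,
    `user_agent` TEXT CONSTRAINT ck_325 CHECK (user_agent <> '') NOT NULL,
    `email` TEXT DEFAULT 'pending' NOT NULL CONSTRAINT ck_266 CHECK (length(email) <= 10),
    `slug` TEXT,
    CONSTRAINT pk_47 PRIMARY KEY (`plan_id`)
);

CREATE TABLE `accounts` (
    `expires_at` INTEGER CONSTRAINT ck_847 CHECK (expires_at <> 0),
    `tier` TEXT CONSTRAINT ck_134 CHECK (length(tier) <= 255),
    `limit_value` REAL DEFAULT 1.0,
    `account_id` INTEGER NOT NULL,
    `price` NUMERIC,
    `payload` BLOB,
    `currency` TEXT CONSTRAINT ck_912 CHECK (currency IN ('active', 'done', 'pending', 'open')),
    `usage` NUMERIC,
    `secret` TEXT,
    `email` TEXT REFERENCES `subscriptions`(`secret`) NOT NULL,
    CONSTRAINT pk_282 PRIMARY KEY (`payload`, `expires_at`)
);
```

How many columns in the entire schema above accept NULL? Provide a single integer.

api_keys: 2 nullable (kind, api_key_id — PK (price, usage) and explicit NOT NULL columns excluded).
features: 4 nullable (feature_id, usage, domain, status — PK (email) and explicit NOT NULL columns excluded).
subscriptions: 6 nullable (domain, token, usage, limit_value, name, trial_days — PK (subscription_id) and explicit NOT NULL columns excluded).
plans: 4 nullable (status, trial_days, ip, slug — PK (plan_id) and explicit NOT NULL columns excluded).
accounts: 6 nullable (tier, limit_value, price, currency, usage, secret — PK (payload, expires_at) and explicit NOT NULL columns excluded).
Total: 2 + 4 + 6 + 4 + 6 = 22.

22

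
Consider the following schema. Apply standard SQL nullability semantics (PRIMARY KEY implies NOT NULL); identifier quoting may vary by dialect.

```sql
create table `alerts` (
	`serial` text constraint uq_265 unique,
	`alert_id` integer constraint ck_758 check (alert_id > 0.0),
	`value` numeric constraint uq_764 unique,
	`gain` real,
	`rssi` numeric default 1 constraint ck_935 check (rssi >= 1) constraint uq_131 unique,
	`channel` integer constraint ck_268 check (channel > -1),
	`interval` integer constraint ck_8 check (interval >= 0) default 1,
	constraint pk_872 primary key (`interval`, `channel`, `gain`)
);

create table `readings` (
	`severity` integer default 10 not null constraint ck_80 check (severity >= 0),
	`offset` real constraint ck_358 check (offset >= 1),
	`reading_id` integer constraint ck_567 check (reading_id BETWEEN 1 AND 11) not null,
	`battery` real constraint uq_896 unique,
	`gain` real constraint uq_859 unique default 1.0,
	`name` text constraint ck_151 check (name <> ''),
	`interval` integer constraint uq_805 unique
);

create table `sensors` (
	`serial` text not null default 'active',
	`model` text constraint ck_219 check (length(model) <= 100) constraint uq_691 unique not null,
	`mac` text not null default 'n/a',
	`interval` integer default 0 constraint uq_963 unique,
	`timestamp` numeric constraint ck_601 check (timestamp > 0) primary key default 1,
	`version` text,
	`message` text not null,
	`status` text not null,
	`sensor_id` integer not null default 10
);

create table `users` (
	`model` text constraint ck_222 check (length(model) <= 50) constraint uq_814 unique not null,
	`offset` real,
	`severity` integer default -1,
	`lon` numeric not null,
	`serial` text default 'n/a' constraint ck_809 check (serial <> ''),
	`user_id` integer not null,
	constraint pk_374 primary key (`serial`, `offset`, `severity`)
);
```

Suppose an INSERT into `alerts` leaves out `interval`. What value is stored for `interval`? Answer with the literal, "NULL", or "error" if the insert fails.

interval has an explicit DEFAULT 1.
When the column is omitted from an INSERT, that default is used.

1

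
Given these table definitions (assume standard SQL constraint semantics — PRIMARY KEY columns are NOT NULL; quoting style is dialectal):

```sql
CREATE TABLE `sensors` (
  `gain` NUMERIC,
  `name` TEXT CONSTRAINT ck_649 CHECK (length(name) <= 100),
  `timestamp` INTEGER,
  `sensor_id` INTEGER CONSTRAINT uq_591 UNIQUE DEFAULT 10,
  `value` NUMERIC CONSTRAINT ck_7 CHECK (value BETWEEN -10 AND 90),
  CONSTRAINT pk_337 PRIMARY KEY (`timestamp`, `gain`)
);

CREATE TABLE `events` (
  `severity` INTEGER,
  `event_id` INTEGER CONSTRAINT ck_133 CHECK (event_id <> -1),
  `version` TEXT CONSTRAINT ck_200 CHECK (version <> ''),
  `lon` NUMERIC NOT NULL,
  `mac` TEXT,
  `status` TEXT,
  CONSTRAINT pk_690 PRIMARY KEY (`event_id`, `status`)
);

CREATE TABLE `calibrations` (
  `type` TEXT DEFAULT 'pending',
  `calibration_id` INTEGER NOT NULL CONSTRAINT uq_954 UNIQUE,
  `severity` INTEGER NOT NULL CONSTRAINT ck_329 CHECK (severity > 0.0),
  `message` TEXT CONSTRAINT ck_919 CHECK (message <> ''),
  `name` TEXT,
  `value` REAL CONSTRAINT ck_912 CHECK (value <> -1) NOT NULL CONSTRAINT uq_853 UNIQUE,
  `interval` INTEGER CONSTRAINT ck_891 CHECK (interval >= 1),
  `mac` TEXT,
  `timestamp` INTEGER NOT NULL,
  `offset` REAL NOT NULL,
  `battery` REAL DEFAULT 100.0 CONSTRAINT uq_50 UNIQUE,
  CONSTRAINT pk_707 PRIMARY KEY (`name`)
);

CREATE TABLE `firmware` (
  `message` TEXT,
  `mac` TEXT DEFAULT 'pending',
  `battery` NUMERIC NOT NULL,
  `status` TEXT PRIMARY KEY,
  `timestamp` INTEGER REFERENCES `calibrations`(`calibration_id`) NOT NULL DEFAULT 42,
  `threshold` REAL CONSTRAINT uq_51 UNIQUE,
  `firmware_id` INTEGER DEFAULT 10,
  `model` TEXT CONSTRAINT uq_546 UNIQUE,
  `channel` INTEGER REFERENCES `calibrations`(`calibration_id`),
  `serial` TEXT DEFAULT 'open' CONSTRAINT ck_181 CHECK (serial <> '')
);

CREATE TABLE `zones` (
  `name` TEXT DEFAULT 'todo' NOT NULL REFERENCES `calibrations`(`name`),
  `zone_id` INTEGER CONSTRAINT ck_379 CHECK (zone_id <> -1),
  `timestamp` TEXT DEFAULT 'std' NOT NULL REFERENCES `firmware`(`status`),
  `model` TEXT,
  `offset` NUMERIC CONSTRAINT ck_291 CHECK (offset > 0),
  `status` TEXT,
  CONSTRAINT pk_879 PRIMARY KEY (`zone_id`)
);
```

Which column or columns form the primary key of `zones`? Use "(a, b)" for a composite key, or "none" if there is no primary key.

zone_id

zone_id is declared PRIMARY KEY as a table-level PRIMARY KEY clause.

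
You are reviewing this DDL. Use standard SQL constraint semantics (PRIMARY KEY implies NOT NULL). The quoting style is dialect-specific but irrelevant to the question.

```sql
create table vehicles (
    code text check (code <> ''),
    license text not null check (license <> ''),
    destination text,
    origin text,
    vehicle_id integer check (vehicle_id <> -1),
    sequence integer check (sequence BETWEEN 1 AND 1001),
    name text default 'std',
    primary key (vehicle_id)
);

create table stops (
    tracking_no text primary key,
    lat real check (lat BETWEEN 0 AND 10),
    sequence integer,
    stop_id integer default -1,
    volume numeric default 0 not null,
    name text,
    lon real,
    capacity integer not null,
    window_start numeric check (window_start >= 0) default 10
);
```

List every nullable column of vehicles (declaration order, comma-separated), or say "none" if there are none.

code, destination, origin, sequence, name

- code: CHECK does not forbid NULL (a CHECK constraint passes when its expression is NULL) → nullable.
- license: declared NOT NULL → not nullable.
- destination: no NOT NULL constraint applies → nullable.
- origin: no NOT NULL constraint applies → nullable.
- vehicle_id: part of the PRIMARY KEY, which implies NOT NULL → not nullable.
- sequence: CHECK does not forbid NULL (a CHECK constraint passes when its expression is NULL) → nullable.
- name: DEFAULT only fills an omitted column; an explicit NULL is still allowed → nullable.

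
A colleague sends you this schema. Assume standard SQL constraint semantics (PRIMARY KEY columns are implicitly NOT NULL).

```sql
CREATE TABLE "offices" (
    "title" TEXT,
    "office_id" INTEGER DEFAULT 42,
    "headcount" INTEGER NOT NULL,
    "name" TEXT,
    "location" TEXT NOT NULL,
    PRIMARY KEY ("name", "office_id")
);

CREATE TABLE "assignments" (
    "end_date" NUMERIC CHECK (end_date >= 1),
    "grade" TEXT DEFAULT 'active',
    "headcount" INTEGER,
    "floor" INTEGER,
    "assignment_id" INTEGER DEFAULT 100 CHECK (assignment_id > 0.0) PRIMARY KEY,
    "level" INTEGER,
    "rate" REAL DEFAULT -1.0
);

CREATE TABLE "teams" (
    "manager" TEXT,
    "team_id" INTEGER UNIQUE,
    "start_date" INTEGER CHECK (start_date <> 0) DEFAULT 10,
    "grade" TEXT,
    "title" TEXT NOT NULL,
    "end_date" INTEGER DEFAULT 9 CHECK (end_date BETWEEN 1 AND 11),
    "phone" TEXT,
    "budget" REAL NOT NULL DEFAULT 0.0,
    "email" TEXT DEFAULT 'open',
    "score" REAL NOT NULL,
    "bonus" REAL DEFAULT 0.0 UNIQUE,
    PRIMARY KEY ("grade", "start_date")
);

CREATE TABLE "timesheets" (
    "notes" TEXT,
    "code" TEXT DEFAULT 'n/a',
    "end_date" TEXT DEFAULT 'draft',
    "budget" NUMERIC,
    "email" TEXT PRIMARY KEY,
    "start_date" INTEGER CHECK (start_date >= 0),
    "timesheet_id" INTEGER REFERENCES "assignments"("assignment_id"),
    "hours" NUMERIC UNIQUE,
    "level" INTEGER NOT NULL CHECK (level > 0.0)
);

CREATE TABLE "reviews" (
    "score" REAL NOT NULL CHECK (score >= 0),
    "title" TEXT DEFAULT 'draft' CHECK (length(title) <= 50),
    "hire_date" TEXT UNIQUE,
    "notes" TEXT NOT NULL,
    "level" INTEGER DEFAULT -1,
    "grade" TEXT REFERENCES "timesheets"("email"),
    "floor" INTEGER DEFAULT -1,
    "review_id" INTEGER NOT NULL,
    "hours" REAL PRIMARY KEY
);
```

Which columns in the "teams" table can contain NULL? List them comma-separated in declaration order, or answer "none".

manager, team_id, end_date, phone, email, bonus

- manager: no NOT NULL constraint applies → nullable.
- team_id: UNIQUE does not imply NOT NULL → nullable.
- start_date: part of the PRIMARY KEY, which implies NOT NULL → not nullable.
- grade: part of the PRIMARY KEY, which implies NOT NULL → not nullable.
- title: declared NOT NULL → not nullable.
- end_date: CHECK does not forbid NULL (a CHECK constraint passes when its expression is NULL) → nullable.
- phone: no NOT NULL constraint applies → nullable.
- budget: declared NOT NULL → not nullable.
- email: DEFAULT only fills an omitted column; an explicit NULL is still allowed → nullable.
- score: declared NOT NULL → not nullable.
- bonus: UNIQUE does not imply NOT NULL → nullable.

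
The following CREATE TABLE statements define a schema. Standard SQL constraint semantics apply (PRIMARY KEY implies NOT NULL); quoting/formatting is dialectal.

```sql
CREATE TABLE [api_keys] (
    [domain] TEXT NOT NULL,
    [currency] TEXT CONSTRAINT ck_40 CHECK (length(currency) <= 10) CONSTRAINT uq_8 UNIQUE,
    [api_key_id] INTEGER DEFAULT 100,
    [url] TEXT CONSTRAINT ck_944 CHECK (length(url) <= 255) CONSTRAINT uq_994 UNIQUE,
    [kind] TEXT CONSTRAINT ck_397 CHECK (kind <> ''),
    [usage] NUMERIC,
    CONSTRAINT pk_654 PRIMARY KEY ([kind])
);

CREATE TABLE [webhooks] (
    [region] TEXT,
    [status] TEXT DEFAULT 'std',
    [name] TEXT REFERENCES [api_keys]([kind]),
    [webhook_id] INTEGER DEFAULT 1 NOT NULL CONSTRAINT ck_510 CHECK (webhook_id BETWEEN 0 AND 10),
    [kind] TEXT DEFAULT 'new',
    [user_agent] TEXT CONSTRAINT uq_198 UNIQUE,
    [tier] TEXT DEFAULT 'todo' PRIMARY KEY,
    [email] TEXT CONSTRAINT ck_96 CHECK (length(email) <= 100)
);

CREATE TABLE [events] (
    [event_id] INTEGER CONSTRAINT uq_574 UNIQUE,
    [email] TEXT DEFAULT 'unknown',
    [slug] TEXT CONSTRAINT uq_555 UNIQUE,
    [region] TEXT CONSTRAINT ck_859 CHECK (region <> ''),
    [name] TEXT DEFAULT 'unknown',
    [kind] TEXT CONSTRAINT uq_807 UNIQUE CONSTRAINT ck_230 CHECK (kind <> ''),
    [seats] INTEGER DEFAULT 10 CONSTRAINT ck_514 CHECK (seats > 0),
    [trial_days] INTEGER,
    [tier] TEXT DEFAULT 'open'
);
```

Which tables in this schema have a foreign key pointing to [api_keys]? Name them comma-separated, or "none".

- webhooks.name references api_keys(kind).

webhooks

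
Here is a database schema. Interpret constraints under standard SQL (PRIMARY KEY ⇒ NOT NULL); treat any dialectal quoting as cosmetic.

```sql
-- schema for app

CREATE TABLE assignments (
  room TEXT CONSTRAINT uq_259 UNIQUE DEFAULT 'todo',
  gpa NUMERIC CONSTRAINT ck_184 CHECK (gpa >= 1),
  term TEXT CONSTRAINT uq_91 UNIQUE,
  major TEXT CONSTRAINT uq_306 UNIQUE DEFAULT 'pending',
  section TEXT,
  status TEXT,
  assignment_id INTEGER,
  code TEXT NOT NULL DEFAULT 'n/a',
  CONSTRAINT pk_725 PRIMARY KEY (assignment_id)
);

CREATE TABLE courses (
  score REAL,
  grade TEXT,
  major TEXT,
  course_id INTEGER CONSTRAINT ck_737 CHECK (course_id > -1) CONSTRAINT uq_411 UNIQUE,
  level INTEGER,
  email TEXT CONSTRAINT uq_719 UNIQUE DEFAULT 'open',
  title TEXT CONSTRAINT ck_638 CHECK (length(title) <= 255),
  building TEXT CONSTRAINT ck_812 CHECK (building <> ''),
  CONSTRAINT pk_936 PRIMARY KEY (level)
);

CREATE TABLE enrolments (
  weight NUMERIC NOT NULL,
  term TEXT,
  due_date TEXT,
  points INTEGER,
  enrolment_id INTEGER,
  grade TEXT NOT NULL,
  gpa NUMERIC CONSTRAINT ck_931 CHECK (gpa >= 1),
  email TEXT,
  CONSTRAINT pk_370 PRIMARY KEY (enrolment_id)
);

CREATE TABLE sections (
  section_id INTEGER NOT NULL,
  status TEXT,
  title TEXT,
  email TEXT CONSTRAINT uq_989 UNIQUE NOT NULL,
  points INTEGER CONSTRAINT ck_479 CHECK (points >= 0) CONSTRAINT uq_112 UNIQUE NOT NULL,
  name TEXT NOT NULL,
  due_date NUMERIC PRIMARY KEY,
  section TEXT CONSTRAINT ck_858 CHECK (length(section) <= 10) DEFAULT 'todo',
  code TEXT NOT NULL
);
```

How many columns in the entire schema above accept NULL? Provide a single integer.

21

assignments: 6 nullable (room, gpa, term, major, section, status — PK (assignment_id) and explicit NOT NULL columns excluded).
courses: 7 nullable (score, grade, major, course_id, email, title, building — PK (level) and explicit NOT NULL columns excluded).
enrolments: 5 nullable (term, due_date, points, gpa, email — PK (enrolment_id) and explicit NOT NULL columns excluded).
sections: 3 nullable (status, title, section — PK (due_date) and explicit NOT NULL columns excluded).
Total: 6 + 7 + 5 + 3 = 21.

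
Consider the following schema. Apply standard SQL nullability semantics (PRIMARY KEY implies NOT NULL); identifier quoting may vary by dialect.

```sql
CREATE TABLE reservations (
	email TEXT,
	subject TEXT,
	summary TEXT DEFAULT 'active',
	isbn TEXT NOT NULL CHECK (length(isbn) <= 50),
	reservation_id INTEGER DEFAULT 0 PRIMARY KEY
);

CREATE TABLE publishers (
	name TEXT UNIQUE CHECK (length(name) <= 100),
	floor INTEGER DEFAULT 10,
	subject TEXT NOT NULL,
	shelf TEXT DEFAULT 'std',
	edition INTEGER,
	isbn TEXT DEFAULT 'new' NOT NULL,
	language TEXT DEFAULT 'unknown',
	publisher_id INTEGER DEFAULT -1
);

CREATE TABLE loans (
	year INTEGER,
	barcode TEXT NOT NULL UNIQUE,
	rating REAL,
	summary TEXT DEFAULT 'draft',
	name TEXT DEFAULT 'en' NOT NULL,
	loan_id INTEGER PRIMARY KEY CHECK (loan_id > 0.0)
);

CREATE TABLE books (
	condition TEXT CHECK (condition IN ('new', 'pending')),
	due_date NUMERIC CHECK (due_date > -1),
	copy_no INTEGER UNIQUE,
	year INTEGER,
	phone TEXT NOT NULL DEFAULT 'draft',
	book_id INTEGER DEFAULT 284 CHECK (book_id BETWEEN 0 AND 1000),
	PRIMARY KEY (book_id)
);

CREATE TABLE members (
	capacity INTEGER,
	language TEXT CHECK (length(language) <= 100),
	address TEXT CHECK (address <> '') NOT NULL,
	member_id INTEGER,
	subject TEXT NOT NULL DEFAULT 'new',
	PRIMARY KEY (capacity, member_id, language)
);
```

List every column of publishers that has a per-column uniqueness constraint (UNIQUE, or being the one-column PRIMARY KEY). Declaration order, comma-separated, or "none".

name

- name: declared UNIQUE → unique.
- floor: no UNIQUE or single-column PK constraint.
- subject: no UNIQUE or single-column PK constraint.
- shelf: no UNIQUE or single-column PK constraint.
- edition: no UNIQUE or single-column PK constraint.
- isbn: no UNIQUE or single-column PK constraint.
- language: no UNIQUE or single-column PK constraint.
- publisher_id: no UNIQUE or single-column PK constraint.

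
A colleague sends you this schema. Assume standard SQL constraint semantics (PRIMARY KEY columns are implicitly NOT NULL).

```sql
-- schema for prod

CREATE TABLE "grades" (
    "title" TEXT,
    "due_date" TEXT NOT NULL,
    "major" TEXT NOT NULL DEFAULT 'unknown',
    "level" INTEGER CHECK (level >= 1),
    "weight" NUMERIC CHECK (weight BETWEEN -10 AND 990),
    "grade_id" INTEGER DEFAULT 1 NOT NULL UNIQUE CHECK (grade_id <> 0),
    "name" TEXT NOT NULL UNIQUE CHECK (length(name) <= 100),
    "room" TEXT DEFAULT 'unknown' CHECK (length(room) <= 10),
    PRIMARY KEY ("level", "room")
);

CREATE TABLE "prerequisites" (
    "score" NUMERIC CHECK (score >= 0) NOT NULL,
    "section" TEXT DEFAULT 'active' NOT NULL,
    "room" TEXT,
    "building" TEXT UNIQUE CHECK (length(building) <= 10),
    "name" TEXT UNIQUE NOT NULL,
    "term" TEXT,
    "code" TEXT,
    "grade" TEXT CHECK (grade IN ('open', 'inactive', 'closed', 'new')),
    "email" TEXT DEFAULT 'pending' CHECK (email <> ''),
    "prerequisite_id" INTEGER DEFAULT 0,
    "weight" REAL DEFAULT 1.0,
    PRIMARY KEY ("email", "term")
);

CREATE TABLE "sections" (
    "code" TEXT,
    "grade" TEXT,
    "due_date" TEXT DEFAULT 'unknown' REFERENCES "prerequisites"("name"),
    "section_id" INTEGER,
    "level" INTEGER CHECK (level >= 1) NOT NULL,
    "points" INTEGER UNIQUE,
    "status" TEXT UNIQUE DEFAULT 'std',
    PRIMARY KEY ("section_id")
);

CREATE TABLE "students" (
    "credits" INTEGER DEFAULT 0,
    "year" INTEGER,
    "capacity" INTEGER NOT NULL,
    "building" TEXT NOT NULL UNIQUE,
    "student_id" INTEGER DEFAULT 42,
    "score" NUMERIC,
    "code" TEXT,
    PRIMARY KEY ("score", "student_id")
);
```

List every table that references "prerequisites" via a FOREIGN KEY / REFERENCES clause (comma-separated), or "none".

- sections.due_date references prerequisites(name).

sections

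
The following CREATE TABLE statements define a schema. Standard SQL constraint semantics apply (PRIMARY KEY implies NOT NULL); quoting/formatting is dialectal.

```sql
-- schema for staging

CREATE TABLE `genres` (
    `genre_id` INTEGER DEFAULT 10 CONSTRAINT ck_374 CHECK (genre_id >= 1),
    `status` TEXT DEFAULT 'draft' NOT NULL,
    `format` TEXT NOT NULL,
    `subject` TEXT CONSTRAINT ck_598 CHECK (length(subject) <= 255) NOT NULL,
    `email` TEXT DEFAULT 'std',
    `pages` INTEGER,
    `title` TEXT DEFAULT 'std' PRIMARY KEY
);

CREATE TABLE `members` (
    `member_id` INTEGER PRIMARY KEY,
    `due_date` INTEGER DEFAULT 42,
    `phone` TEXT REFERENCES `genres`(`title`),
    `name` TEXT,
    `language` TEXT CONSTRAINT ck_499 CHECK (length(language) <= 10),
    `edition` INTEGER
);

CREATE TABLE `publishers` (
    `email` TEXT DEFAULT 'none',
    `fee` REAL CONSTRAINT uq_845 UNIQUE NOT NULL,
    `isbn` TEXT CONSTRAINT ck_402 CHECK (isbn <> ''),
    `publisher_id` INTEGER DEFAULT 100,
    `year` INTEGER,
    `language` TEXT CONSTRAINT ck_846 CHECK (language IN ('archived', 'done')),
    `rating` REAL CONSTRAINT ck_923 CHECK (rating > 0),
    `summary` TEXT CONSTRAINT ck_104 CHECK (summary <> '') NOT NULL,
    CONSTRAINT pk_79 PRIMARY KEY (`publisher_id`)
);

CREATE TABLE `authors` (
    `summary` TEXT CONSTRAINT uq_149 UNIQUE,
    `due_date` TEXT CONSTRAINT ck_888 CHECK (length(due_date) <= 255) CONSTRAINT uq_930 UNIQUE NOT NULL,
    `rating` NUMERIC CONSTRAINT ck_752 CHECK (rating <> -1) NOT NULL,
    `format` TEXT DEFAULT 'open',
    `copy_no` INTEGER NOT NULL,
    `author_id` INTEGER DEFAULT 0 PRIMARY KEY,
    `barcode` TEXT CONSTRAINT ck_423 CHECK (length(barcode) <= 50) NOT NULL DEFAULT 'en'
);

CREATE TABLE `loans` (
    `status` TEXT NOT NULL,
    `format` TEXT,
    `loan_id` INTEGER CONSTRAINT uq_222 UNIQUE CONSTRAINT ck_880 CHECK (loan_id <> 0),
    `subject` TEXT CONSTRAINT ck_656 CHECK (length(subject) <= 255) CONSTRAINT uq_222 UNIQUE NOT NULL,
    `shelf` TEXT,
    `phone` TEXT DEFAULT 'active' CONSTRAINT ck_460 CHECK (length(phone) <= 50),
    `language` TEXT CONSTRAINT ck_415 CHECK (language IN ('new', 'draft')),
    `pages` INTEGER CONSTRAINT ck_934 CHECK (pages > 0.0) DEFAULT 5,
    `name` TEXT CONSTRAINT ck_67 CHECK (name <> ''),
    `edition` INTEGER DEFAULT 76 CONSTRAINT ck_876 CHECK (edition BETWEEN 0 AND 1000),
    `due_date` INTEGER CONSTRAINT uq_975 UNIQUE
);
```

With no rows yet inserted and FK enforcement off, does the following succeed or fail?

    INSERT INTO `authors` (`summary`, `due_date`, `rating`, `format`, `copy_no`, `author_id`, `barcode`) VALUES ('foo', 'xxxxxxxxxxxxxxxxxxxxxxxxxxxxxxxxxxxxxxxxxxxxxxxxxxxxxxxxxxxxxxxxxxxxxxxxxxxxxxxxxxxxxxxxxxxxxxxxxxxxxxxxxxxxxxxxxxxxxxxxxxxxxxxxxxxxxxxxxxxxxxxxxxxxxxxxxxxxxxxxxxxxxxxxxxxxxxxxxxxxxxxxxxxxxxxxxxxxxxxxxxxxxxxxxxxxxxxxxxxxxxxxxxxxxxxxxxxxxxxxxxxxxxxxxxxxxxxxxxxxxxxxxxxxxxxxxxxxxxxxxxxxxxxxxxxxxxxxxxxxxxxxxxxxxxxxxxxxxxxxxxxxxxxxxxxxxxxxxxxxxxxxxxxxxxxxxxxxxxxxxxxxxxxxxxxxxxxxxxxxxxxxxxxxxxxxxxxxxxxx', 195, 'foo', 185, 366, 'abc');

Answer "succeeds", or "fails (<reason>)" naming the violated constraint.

The value 'xxxxxxxxxxxxxxxxxxxxxxxxxxxxxxxxxxxxxxxxxxxxxxxxxxxxxxxxxxxxxxxxxxxxxxxxxxxxxxxxxxxxxxxxxxxxxxxxxxxxxxxxxxxxxxxxxxxxxxxxxxxxxxxxxxxxxxxxxxxxxxxxxxxxxxxxxxxxxxxxxxxxxxxxxxxxxxxxxxxxxxxxxxxxxxxxxxxxxxxxxxxxxxxxxxxxxxxxxxxxxxxxxxxxxxxxxxxxxxxxxxxxxxxxxxxxxxxxxxxxxxxxxxxxxxxxxxxxxxxxxxxxxxxxxxxxxxxxxxxxxxxxxxxxxxxxxxxxxxxxxxxxxxxxxxxxxxxxxxxxxxxxxxxxxxxxxxxxxxxxxxxxxxxxxxxxxxxxxxxxxxxxxxxxxxxxxxxxxxxx' for due_date violates CHECK (length(due_date) <= 255).

fails (CHECK on due_date)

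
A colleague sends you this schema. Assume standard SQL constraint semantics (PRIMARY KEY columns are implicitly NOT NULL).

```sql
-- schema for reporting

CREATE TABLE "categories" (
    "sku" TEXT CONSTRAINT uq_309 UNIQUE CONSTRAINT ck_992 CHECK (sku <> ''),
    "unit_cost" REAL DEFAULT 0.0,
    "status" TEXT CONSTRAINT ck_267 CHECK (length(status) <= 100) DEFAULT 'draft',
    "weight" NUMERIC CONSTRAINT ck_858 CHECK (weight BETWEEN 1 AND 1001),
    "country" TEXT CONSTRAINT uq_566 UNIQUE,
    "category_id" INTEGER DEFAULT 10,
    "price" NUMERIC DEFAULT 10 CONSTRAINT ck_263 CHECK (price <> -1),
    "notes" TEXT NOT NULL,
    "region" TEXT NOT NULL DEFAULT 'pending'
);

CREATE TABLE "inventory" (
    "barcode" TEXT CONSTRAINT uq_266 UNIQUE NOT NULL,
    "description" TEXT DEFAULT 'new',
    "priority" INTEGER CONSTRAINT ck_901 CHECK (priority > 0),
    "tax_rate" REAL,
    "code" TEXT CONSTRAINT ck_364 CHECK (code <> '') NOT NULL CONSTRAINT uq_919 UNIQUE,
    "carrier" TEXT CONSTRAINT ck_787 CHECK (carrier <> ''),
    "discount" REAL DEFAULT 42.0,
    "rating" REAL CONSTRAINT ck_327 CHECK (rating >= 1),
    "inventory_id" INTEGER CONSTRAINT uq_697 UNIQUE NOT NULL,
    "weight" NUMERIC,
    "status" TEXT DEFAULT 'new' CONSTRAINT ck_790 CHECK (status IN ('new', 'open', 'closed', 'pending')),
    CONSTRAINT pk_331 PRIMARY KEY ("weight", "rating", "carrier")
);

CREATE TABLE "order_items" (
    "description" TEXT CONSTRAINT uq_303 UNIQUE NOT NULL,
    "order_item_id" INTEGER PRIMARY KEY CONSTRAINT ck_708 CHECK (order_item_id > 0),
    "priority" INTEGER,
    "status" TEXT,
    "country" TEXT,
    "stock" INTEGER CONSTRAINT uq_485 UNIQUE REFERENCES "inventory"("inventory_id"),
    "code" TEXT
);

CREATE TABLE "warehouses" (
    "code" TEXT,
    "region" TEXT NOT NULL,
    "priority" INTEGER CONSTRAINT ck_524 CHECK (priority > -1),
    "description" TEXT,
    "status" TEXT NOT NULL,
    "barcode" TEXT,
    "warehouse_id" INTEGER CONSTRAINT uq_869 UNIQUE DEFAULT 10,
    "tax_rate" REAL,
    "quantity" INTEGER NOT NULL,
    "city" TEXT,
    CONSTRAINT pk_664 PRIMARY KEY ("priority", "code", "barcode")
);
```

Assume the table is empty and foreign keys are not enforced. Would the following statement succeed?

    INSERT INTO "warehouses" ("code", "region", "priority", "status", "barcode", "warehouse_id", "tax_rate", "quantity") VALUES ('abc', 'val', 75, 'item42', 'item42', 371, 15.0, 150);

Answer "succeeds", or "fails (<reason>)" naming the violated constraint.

succeeds

NOT NULL columns: barcode is supplied; code is supplied; priority is supplied; quantity is supplied; region is supplied; status is supplied.
CHECK constraints: 75 satisfies (priority > -1).
No constraint is violated.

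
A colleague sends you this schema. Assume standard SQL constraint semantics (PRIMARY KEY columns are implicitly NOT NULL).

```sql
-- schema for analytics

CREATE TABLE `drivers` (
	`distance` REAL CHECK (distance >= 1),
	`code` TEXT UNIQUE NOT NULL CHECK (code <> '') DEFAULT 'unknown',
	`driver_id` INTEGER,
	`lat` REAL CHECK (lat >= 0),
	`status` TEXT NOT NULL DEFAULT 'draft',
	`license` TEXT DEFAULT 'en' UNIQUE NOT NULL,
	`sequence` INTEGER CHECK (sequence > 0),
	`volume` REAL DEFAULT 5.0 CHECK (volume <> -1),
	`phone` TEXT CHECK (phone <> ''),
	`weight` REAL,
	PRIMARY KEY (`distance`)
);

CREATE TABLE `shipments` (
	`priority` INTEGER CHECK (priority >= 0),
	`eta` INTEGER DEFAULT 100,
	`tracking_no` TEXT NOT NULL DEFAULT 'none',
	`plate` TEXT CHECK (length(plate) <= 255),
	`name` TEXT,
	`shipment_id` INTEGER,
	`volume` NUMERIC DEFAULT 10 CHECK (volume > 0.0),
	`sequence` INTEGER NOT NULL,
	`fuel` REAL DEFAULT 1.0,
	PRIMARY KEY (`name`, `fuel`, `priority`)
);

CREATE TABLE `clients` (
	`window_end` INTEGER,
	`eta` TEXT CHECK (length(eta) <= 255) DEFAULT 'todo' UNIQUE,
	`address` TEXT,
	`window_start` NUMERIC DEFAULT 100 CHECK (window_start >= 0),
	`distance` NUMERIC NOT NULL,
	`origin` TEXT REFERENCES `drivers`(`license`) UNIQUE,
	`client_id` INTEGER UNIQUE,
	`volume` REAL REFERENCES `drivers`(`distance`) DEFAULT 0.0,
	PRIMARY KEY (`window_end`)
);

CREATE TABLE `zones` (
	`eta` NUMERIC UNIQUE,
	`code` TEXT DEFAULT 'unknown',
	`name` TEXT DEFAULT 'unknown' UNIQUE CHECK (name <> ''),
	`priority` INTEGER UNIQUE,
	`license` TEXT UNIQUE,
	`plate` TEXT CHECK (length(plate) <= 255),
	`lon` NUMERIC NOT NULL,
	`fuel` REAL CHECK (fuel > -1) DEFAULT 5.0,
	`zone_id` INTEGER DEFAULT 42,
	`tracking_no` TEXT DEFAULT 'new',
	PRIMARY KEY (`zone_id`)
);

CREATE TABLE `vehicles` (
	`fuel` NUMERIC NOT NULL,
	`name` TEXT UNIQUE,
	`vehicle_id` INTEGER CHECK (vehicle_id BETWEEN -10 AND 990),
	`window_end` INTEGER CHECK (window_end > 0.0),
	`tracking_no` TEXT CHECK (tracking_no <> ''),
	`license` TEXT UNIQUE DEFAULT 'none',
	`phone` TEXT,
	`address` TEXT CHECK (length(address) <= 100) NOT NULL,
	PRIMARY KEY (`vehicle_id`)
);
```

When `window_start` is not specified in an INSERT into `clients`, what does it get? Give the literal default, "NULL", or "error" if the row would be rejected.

window_start has an explicit DEFAULT 100.
When the column is omitted from an INSERT, that default is used.

100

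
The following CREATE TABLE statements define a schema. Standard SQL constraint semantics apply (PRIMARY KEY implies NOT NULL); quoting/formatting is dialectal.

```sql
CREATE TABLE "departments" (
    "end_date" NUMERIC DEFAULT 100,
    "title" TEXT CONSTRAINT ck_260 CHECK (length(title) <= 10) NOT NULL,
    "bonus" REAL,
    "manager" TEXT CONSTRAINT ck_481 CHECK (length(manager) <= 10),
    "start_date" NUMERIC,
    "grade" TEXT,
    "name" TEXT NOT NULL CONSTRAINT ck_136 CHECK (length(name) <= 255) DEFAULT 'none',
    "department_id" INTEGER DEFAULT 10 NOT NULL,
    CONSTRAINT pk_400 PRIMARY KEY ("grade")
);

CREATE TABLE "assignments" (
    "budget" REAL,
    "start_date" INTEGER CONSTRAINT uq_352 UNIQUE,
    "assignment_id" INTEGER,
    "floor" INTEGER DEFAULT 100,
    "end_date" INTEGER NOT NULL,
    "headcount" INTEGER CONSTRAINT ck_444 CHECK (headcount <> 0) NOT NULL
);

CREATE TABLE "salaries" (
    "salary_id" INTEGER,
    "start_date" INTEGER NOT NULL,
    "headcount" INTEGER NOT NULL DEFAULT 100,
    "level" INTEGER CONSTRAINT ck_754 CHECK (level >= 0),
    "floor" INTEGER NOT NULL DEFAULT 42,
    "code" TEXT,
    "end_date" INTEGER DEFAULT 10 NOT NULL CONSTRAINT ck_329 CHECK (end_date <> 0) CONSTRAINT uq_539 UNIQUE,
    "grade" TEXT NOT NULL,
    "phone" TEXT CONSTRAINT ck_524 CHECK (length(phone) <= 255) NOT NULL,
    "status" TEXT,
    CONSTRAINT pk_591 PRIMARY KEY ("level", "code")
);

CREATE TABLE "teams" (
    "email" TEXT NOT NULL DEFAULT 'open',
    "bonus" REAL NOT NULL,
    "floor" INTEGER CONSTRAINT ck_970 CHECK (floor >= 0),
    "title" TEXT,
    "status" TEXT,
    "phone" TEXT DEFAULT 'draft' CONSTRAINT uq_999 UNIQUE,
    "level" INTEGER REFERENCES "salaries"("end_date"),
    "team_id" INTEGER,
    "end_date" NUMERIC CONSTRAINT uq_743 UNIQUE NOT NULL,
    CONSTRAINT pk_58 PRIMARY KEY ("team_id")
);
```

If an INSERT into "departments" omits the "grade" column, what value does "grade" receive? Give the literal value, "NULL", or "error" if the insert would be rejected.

error

grade has no DEFAULT clause.
Omitting it would insert NULL, but it is part of the PRIMARY KEY, so the INSERT fails.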